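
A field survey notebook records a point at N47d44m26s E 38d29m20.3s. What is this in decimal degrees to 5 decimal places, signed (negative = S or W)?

Latitude: 47 + 44/60 + 26/3600 = 47.740556
N ⇒ keep positive
λ: 38° + 29/60 + 20.3/3600 = 38 + 0.483333 + 0.005639 = 38.488972
E → positive

47.74056, 38.48897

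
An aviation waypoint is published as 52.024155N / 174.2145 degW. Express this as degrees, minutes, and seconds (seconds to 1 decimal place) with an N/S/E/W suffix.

52°01′27.0″ N, 174°12′52.2″ W

Latitude: 0.024155° → 1.44930′; 0.44930 × 60 = 26.958″
Longitude: 0.214500 × 60 = 12.87000′ → 12′, remainder × 60 = 52.200″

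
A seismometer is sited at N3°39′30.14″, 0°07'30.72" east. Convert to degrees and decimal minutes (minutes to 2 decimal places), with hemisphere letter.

3° 39.50′ N, 0° 7.51′ E

Latitude: seconds/60 = 0.50233; minutes = 39 + 0.50233 = 39.5023
Lon: seconds/60 = 0.51200; minutes = 7 + 0.51200 = 7.5120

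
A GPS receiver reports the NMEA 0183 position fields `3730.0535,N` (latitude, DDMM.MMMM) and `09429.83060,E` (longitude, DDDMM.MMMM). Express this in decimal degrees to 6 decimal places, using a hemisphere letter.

37.500892° N, 94.497177° E

Lat: degrees = first 2 digits = 37, minutes = 30.0535; 37 + 30.0535/60 = 37.5008917
Longitude: degrees = first 3 digits = 94, minutes = 29.8306; 94 + 29.8306/60 = 94.4971767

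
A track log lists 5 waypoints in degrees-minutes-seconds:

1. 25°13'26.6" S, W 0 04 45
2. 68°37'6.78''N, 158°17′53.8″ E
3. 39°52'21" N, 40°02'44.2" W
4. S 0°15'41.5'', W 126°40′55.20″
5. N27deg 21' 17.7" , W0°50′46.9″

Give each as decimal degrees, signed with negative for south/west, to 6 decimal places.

1. -25.224056, -0.079167
2. 68.618550, 158.298278
3. 39.872500, -40.045611
4. -0.261528, -126.682000
5. 27.354917, -0.846361

Point 1:
  φ: 25 + 13/60 + 26.6/3600 = 25.2240556
  hemisphere S, so the sign is −
  Longitude: 0° + 4/60 + 45/3600 = 0 + 0.066667 + 0.012500 = 0.0791667
  hemisphere W, so the sign is −
Point 2:
  Latitude: 68 + 37/60 + 6.78/3600 = 68.6185500
  N → positive
  λ: 158° + 17/60 + 53.8/3600 = 158 + 0.283333 + 0.014944 = 158.2982778
  E ⇒ keep positive
Point 3:
  Lat: 39 + 52/60 + 21/3600 = 39.8725000
  N → positive
  Lon: 2′ + 44.2″ = 2.73667′; 40 + 2.73667/60 = 40.0456111
  W ⇒ negate
Point 4:
  Latitude: 15′ + 41.5″ = 15.69167′; 0 + 15.69167/60 = 0.2615278
  hemisphere S, so the sign is −
  Longitude: 40′ + 55.2″ = 40.92000′; 126 + 40.92000/60 = 126.6820000
  W ⇒ negate
Point 5:
  Lat: 21′ + 17.7″ = 21.29500′; 27 + 21.29500/60 = 27.3549167
  N ⇒ keep positive
  λ: 0 + 50/60 + 46.9/3600 = 0.8463611
  W ⇒ negate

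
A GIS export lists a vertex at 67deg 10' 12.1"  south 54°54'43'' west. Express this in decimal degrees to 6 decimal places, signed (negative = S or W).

-67.170028, -54.911944

Lat: 10′ + 12.1″ = 10.20167′; 67 + 10.20167/60 = 67.1700278
S ⇒ negate
λ: 54° + 54/60 + 43/3600 = 54 + 0.900000 + 0.011944 = 54.9119444
W → negative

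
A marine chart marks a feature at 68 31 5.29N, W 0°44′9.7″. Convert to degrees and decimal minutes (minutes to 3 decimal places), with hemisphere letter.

68° 31.088′ N, 0° 44.162′ W

Latitude: 31 + 5.29/60 = 31.08817′
Lon: 44 + 9.7/60 = 44.16167′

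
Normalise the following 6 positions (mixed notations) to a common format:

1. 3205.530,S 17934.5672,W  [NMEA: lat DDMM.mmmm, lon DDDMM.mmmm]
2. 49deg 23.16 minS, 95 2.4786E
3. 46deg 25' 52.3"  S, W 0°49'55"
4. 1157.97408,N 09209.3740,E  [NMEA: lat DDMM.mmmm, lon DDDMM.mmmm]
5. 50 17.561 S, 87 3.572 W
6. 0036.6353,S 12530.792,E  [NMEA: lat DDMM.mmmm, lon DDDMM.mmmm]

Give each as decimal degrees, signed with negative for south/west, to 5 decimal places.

1. -32.09217, -179.57612
2. -49.38600, 95.04131
3. -46.43119, -0.83194
4. 11.96623, 92.15623
5. -50.29268, -87.05953
6. -0.61059, 125.51320

Point 1:
  Latitude: split at 2 digits → 32° and 5.53′; 32 + 5.53/60 = 32.092167
  S → negative
  λ: split at 3 digits → 179° and 34.5672′; 179 + 34.5672/60 = 179.576120
  hemisphere W, so the sign is −
Point 2:
  Latitude: 23.16′ = 0.386000°; total 49.386000
  hemisphere S, so the sign is −
  Longitude: 2.4786′ = 0.041310°; total 95.041310
  E → positive
Point 3:
  Lat: 46 + 25/60 + 52.3/3600 = 46.431194
  S → negative
  λ: 0 + 49/60 + 55/3600 = 0.831944
  W → negative
Point 4:
  φ: degrees = first 2 digits = 11, minutes = 57.97408; 11 + 57.97408/60 = 11.966235
  N ⇒ keep positive
  Lon: degrees = first 3 digits = 92, minutes = 9.374; 92 + 9.374/60 = 92.156233
  E → positive
Point 5:
  Latitude: 17.561′ = 0.292683°; total 50.292683
  S ⇒ negate
  Longitude: 87 + 3.572/60 = 87.059533
  W ⇒ negate
Point 6:
  Latitude: split at 2 digits → 00° and 36.6353′; 0 + 36.6353/60 = 0.610588
  S ⇒ negate
  Lon: degrees = first 3 digits = 125, minutes = 30.792; 125 + 30.792/60 = 125.513200
  E → positive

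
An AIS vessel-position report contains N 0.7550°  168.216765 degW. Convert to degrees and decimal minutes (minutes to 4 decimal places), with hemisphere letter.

0° 45.3000′ N, 168° 13.0059′ W

φ: 0° + 0.755000 × 60 = 0° 45.300000′
Lon: fractional part 0.216765 → 13.005900 minutes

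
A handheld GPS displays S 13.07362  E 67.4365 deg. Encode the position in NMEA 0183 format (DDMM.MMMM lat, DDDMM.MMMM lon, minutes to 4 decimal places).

1304.4172,S / 06726.1900,E

φ: 13° + 0.073620 × 60 = 13° 4.417200′
Lon: fractional part 0.436500 → 26.190000 minutes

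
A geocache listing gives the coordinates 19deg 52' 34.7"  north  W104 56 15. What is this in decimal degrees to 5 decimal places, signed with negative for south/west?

19.87631, -104.93750

Lat: 19° + 52/60 + 34.7/3600 = 19 + 0.866667 + 0.009639 = 19.876306
N ⇒ keep positive
Longitude: 104 + 56/60 + 15/3600 = 104.937500
W ⇒ negate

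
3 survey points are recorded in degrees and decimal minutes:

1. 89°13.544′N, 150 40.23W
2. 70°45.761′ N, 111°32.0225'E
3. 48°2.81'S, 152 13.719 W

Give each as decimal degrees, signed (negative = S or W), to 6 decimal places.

1. 89.225733, -150.670500
2. 70.762683, 111.533708
3. -48.046833, -152.228650

Point 1:
  Latitude: 13.544′ = 0.225733°; total 89.2257333
  N → positive
  Longitude: 40.23′ = 0.670500°; total 150.6705000
  W ⇒ negate
Point 2:
  Lat: 70 + 45.761/60 = 70.7626833
  N ⇒ keep positive
  λ: 111 + 32.0225/60 = 111.5337083
  E ⇒ keep positive
Point 3:
  Lat: 48 + 2.81/60 = 48.0468333
  S → negative
  Lon: 13.719′ = 0.228650°; total 152.2286500
  W → negative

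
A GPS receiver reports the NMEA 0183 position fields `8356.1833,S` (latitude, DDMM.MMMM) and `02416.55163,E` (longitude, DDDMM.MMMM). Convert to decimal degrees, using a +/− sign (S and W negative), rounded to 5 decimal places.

Latitude: degrees = first 2 digits = 83, minutes = 56.1833; 83 + 56.1833/60 = 83.936388
S ⇒ negate
Lon: degrees = first 3 digits = 24, minutes = 16.55163; 24 + 16.55163/60 = 24.275861
E ⇒ keep positive

-83.93639, 24.27586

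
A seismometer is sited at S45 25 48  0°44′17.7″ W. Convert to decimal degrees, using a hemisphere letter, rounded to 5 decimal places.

45.43000° S, 0.73825° W

Latitude: 25′ + 48″ = 25.80000′; 45 + 25.80000/60 = 45.430000
λ: 0 + 44/60 + 17.7/3600 = 0.738250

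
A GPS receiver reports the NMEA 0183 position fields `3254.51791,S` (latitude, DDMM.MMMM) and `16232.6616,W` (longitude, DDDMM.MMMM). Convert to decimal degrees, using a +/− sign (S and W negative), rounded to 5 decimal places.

-32.90863, -162.54436

Latitude: split at 2 digits → 32° and 54.51791′; 32 + 54.51791/60 = 32.908632
S → negative
Lon: degrees = first 3 digits = 162, minutes = 32.6616; 162 + 32.6616/60 = 162.544360
hemisphere W, so the sign is −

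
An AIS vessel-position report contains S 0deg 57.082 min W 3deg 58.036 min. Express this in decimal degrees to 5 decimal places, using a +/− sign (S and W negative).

-0.95137, -3.96727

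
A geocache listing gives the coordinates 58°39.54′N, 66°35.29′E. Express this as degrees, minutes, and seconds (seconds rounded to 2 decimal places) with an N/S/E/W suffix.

φ: fractional minutes 0.54000 × 60 = 32.4000″
λ: 35.29000′ → 35′ and 0.29000 × 60 = 17.4000″

58°39′32.40″ N, 66°35′17.40″ E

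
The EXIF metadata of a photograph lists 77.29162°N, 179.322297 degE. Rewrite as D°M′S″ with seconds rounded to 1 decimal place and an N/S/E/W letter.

77°17′29.8″ N, 179°19′20.3″ E

Latitude: 0.291620° → 17.49720′; 0.49720 × 60 = 29.832″
Longitude: 0.322297 × 60 = 19.33782′ → 19′, remainder × 60 = 20.269″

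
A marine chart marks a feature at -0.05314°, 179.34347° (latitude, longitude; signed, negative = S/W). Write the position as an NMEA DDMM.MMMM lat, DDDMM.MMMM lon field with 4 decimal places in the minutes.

0003.1884,S / 17920.6082,E

Latitude is negative → S; |value| = 0.053140
Latitude: 0° + 0.053140 × 60 = 0° 3.188400′
Lon: fractional part 0.343470 → 20.608200 minutes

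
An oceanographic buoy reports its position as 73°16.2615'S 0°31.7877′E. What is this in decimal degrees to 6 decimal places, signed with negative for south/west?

-73.271025, 0.529795

φ: 16.2615′ = 0.271025°; total 73.2710250
hemisphere S, so the sign is −
Lon: 0 + 31.7877/60 = 0.5297950
E → positive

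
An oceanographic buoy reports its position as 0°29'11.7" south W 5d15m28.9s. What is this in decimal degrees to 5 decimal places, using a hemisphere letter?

φ: 0 + 29/60 + 11.7/3600 = 0.486583
Lon: 5 + 15/60 + 28.9/3600 = 5.258028

0.48658° S, 5.25803° W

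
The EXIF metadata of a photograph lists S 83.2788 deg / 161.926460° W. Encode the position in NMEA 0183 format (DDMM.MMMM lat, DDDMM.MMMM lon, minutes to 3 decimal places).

Latitude: minutes = (83.278800 − 83) × 60 = 16.72800
Longitude: fractional part 0.926460 → 55.58760 minutes

8316.728,S / 16155.588,W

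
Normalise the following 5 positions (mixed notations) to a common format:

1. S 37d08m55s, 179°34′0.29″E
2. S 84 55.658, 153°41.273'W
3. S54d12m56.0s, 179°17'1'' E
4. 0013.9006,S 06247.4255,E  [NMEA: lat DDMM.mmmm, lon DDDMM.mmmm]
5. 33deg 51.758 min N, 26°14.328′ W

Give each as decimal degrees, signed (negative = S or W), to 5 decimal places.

Point 1:
  Latitude: 8′ + 55″ = 8.91667′; 37 + 8.91667/60 = 37.148611
  S → negative
  Lon: 179 + 34/60 + 0.29/3600 = 179.566747
  E ⇒ keep positive
Point 2:
  φ: 55.658′ = 0.927633°; total 84.927633
  S ⇒ negate
  λ: 153 + 41.273/60 = 153.687883
  hemisphere W, so the sign is −
Point 3:
  Latitude: 54° + 12/60 + 56/3600 = 54 + 0.200000 + 0.015556 = 54.215556
  S ⇒ negate
  λ: 179° + 17/60 + 1/3600 = 179 + 0.283333 + 0.000278 = 179.283611
  E ⇒ keep positive
Point 4:
  Lat: degrees = first 2 digits = 0, minutes = 13.9006; 0 + 13.9006/60 = 0.231677
  S ⇒ negate
  Lon: degrees = first 3 digits = 62, minutes = 47.4255; 62 + 47.4255/60 = 62.790425
  E ⇒ keep positive
Point 5:
  Latitude: 51.758′ = 0.862633°; total 33.862633
  N ⇒ keep positive
  λ: 14.328′ = 0.238800°; total 26.238800
  W ⇒ negate

1. -37.14861, 179.56675
2. -84.92763, -153.68788
3. -54.21556, 179.28361
4. -0.23168, 62.79043
5. 33.86263, -26.23880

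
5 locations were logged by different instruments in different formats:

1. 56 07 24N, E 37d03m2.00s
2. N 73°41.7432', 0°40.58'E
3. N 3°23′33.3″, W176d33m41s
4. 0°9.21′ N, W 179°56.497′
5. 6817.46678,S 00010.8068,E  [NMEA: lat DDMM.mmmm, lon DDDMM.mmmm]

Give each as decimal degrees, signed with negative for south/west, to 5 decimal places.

Point 1:
  Lat: 56 + 7/60 + 24/3600 = 56.123333
  N → positive
  Longitude: 37° + 3/60 + 2/3600 = 37 + 0.050000 + 0.000556 = 37.050556
  E → positive
Point 2:
  φ: 73 + 41.7432/60 = 73.695720
  N → positive
  λ: 0 + 40.58/60 = 0.676333
  E → positive
Point 3:
  Latitude: 3° + 23/60 + 33.3/3600 = 3 + 0.383333 + 0.009250 = 3.392583
  N → positive
  λ: 33′ + 41″ = 33.68333′; 176 + 33.68333/60 = 176.561389
  hemisphere W, so the sign is −
Point 4:
  Latitude: 9.21′ = 0.153500°; total 0.153500
  N → positive
  λ: 179 + 56.497/60 = 179.941617
  W ⇒ negate
Point 5:
  Lat: degrees = first 2 digits = 68, minutes = 17.46678; 68 + 17.46678/60 = 68.291113
  S ⇒ negate
  Lon: split at 3 digits → 000° and 10.8068′; 0 + 10.8068/60 = 0.180113
  E → positive

1. 56.12333, 37.05056
2. 73.69572, 0.67633
3. 3.39258, -176.56139
4. 0.15350, -179.94162
5. -68.29111, 0.18011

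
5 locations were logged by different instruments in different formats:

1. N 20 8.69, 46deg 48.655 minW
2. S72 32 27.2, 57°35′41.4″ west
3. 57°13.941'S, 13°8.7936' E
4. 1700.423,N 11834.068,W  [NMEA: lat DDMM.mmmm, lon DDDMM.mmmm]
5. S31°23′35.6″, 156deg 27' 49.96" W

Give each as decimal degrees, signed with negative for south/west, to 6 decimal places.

Point 1:
  Lat: 20 + 8.69/60 = 20.1448333
  N ⇒ keep positive
  Lon: 46 + 48.655/60 = 46.8109167
  W ⇒ negate
Point 2:
  Latitude: 72° + 32/60 + 27.2/3600 = 72 + 0.533333 + 0.007556 = 72.5408889
  S ⇒ negate
  Longitude: 57 + 35/60 + 41.4/3600 = 57.5948333
  W ⇒ negate
Point 3:
  φ: 57 + 13.941/60 = 57.2323500
  S → negative
  Lon: 8.7936′ = 0.146560°; total 13.1465600
  E → positive
Point 4:
  Latitude: split at 2 digits → 17° and 0.423′; 17 + 0.423/60 = 17.0070500
  N → positive
  Longitude: degrees = first 3 digits = 118, minutes = 34.068; 118 + 34.068/60 = 118.5678000
  hemisphere W, so the sign is −
Point 5:
  Latitude: 23′ + 35.6″ = 23.59333′; 31 + 23.59333/60 = 31.3932222
  hemisphere S, so the sign is −
  Lon: 156° + 27/60 + 49.96/3600 = 156 + 0.450000 + 0.013878 = 156.4638778
  hemisphere W, so the sign is −

1. 20.144833, -46.810917
2. -72.540889, -57.594833
3. -57.232350, 13.146560
4. 17.007050, -118.567800
5. -31.393222, -156.463878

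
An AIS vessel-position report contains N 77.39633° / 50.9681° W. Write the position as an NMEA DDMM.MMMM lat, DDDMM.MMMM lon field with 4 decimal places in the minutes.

7723.7798,N / 05058.0860,W

Latitude: 77° + 0.396330 × 60 = 77° 23.779800′
λ: minutes = (50.968100 − 50) × 60 = 58.086000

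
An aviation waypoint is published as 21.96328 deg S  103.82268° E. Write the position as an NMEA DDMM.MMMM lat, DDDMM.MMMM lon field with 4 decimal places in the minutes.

2157.7968,S / 10349.3608,E

Latitude: fractional part 0.963280 → 57.796800 minutes
λ: minutes = (103.822680 − 103) × 60 = 49.360800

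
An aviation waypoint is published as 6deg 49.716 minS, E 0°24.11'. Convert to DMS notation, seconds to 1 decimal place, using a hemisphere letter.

6°49′43.0″ S, 0°24′6.6″ E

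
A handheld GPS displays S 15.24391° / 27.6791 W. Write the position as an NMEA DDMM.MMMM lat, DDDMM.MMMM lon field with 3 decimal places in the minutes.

1514.635,S / 02740.746,W

φ: minutes = (15.243910 − 15) × 60 = 14.63460
Lon: fractional part 0.679100 → 40.74600 minutes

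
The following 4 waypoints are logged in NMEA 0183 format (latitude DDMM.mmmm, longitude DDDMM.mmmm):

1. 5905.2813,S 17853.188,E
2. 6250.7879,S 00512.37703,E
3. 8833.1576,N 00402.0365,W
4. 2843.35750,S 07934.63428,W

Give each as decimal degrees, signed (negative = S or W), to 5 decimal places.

Point 1:
  Latitude: split at 2 digits → 59° and 5.2813′; 59 + 5.2813/60 = 59.088022
  hemisphere S, so the sign is −
  Lon: split at 3 digits → 178° and 53.188′; 178 + 53.188/60 = 178.886467
  E → positive
Point 2:
  Lat: degrees = first 2 digits = 62, minutes = 50.7879; 62 + 50.7879/60 = 62.846465
  hemisphere S, so the sign is −
  Lon: degrees = first 3 digits = 5, minutes = 12.37703; 5 + 12.37703/60 = 5.206284
  E → positive
Point 3:
  Lat: degrees = first 2 digits = 88, minutes = 33.1576; 88 + 33.1576/60 = 88.552627
  N → positive
  λ: split at 3 digits → 004° and 2.0365′; 4 + 2.0365/60 = 4.033942
  hemisphere W, so the sign is −
Point 4:
  φ: split at 2 digits → 28° and 43.3575′; 28 + 43.3575/60 = 28.722625
  S → negative
  Longitude: degrees = first 3 digits = 79, minutes = 34.63428; 79 + 34.63428/60 = 79.577238
  hemisphere W, so the sign is −

1. -59.08802, 178.88647
2. -62.84647, 5.20628
3. 88.55263, -4.03394
4. -28.72263, -79.57724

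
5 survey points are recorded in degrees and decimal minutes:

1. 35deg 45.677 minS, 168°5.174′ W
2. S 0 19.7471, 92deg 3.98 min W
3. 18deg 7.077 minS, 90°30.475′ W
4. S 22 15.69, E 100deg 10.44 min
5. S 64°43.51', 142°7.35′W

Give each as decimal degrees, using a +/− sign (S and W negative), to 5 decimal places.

1. -35.76128, -168.08623
2. -0.32912, -92.06633
3. -18.11795, -90.50792
4. -22.26150, 100.17400
5. -64.72517, -142.12250

Point 1:
  Latitude: 45.677′ = 0.761283°; total 35.761283
  S → negative
  Lon: 5.174′ = 0.086233°; total 168.086233
  W → negative
Point 2:
  Latitude: 0 + 19.7471/60 = 0.329118
  S → negative
  Longitude: 92 + 3.98/60 = 92.066333
  W → negative
Point 3:
  Lat: 7.077′ = 0.117950°; total 18.117950
  S ⇒ negate
  Lon: 30.475′ = 0.507917°; total 90.507917
  W → negative
Point 4:
  φ: 15.69′ = 0.261500°; total 22.261500
  S ⇒ negate
  Longitude: 10.44′ = 0.174000°; total 100.174000
  E → positive
Point 5:
  Latitude: 64 + 43.51/60 = 64.725167
  hemisphere S, so the sign is −
  Lon: 7.35′ = 0.122500°; total 142.122500
  W → negative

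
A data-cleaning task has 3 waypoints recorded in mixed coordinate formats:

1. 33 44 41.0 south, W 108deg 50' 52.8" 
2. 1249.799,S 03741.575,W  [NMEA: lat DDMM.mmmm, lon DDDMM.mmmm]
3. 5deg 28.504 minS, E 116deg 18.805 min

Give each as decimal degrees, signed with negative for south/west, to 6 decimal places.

Point 1:
  Lat: 44′ + 41″ = 44.68333′; 33 + 44.68333/60 = 33.7447222
  S → negative
  Lon: 108° + 50/60 + 52.8/3600 = 108 + 0.833333 + 0.014667 = 108.8480000
  W → negative
Point 2:
  Latitude: degrees = first 2 digits = 12, minutes = 49.799; 12 + 49.799/60 = 12.8299833
  hemisphere S, so the sign is −
  Lon: split at 3 digits → 037° and 41.575′; 37 + 41.575/60 = 37.6929167
  W → negative
Point 3:
  φ: 5 + 28.504/60 = 5.4750667
  S → negative
  Longitude: 116 + 18.805/60 = 116.3134167
  E → positive

1. -33.744722, -108.848000
2. -12.829983, -37.692917
3. -5.475067, 116.313417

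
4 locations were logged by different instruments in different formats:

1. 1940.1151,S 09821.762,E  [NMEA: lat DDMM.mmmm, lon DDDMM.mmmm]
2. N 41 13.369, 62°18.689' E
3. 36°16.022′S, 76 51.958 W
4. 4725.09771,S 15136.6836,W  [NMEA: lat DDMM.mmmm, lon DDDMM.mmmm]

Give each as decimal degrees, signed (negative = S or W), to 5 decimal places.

1. -19.66859, 98.36270
2. 41.22282, 62.31148
3. -36.26703, -76.86597
4. -47.41830, -151.61139

Point 1:
  φ: degrees = first 2 digits = 19, minutes = 40.1151; 19 + 40.1151/60 = 19.668585
  hemisphere S, so the sign is −
  Lon: degrees = first 3 digits = 98, minutes = 21.762; 98 + 21.762/60 = 98.362700
  E ⇒ keep positive
Point 2:
  φ: 13.369′ = 0.222817°; total 41.222817
  N → positive
  λ: 62 + 18.689/60 = 62.311483
  E → positive
Point 3:
  Latitude: 36 + 16.022/60 = 36.267033
  S ⇒ negate
  λ: 51.958′ = 0.865967°; total 76.865967
  W → negative
Point 4:
  Latitude: degrees = first 2 digits = 47, minutes = 25.09771; 47 + 25.09771/60 = 47.418295
  S → negative
  Longitude: degrees = first 3 digits = 151, minutes = 36.6836; 151 + 36.6836/60 = 151.611393
  hemisphere W, so the sign is −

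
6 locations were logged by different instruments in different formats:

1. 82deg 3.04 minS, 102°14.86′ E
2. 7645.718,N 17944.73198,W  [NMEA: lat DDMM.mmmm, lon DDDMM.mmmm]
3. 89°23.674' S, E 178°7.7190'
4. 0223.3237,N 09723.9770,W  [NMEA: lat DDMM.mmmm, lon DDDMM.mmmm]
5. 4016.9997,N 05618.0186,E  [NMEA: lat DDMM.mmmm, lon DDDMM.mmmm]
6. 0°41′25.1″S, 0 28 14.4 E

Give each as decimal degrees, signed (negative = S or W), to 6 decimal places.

1. -82.050667, 102.247667
2. 76.761967, -179.745533
3. -89.394567, 178.128650
4. 2.388728, -97.399617
5. 40.283328, 56.300310
6. -0.690306, 0.470667

Point 1:
  Latitude: 3.04′ = 0.050667°; total 82.0506667
  S ⇒ negate
  Lon: 102 + 14.86/60 = 102.2476667
  E ⇒ keep positive
Point 2:
  φ: degrees = first 2 digits = 76, minutes = 45.718; 76 + 45.718/60 = 76.7619667
  N ⇒ keep positive
  λ: split at 3 digits → 179° and 44.73198′; 179 + 44.73198/60 = 179.7455330
  W ⇒ negate
Point 3:
  φ: 23.674′ = 0.394567°; total 89.3945667
  hemisphere S, so the sign is −
  λ: 178 + 7.719/60 = 178.1286500
  E ⇒ keep positive
Point 4:
  Latitude: degrees = first 2 digits = 2, minutes = 23.3237; 2 + 23.3237/60 = 2.3887283
  N ⇒ keep positive
  Longitude: split at 3 digits → 097° and 23.977′; 97 + 23.977/60 = 97.3996167
  hemisphere W, so the sign is −
Point 5:
  Latitude: degrees = first 2 digits = 40, minutes = 16.9997; 40 + 16.9997/60 = 40.2833283
  N ⇒ keep positive
  Longitude: split at 3 digits → 056° and 18.0186′; 56 + 18.0186/60 = 56.3003100
  E → positive
Point 6:
  φ: 41′ + 25.1″ = 41.41833′; 0 + 41.41833/60 = 0.6903056
  hemisphere S, so the sign is −
  Longitude: 0 + 28/60 + 14.4/3600 = 0.4706667
  E → positive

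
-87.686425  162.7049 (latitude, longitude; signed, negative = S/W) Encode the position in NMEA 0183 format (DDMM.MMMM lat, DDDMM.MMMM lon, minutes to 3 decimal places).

Latitude is negative → S; |value| = 87.686425
φ: minutes = (87.686425 − 87) × 60 = 41.18550
Lon: minutes = (162.704900 − 162) × 60 = 42.29400

8741.186,S / 16242.294,E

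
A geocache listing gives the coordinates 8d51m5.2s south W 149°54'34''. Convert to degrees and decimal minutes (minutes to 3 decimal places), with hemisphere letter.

Lat: 51 + 5.2/60 = 51.08667′
λ: 54 + 34/60 = 54.56667′

8° 51.087′ S, 149° 54.567′ W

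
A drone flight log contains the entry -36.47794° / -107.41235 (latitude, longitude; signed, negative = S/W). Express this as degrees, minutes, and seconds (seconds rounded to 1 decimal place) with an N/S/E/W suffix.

36°28′40.6″ S, 107°24′44.5″ W

Latitude is negative → S; |value| = 36.477940
Latitude: whole degrees 36; 28.67640′ → 28′ and 40.584″
Longitude is negative → W; |value| = 107.412350
Lon: 0.412350 × 60 = 24.74100′ → 24′, remainder × 60 = 44.460″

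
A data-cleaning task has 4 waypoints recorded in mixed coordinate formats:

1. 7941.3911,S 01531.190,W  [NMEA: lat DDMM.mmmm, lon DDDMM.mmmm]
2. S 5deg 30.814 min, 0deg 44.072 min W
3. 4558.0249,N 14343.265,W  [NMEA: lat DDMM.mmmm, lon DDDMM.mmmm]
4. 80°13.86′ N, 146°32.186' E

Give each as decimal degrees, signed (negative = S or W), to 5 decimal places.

1. -79.68985, -15.51983
2. -5.51357, -0.73453
3. 45.96708, -143.72108
4. 80.23100, 146.53643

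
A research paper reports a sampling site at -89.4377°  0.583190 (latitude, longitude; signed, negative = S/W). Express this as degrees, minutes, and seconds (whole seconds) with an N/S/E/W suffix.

Latitude is negative → S; |value| = 89.437700
φ: 0.437700° → 26.26200′; 0.26200 × 60 = 15.72″
Lon: 0.583190° → 34.99140′; 0.99140 × 60 = 59.48″

89°26′16″ S, 0°34′59″ E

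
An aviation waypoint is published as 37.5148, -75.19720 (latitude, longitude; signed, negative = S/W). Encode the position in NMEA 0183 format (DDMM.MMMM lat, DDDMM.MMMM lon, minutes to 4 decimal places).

Lat: minutes = (37.514800 − 37) × 60 = 30.888000
Longitude is negative → W; |value| = 75.197200
λ: 75° + 0.197200 × 60 = 75° 11.832000′

3730.8880,N / 07511.8320,W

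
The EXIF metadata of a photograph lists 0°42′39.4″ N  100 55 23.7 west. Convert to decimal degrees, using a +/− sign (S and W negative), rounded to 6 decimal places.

0.710944, -100.923250

φ: 0 + 42/60 + 39.4/3600 = 0.7109444
N ⇒ keep positive
Lon: 100 + 55/60 + 23.7/3600 = 100.9232500
W ⇒ negate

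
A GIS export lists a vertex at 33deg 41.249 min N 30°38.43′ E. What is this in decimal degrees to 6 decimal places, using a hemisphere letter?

33.687483° N, 30.640500° E

φ: 33 + 41.249/60 = 33.6874833
λ: 30 + 38.43/60 = 30.6405000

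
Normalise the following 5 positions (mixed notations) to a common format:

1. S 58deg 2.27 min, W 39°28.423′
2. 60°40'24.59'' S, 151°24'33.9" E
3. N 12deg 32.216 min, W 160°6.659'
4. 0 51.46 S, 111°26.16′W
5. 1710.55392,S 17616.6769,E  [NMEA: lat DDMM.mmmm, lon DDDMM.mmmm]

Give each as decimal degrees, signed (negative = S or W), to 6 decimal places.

1. -58.037833, -39.473717
2. -60.673497, 151.409417
3. 12.536933, -160.110983
4. -0.857667, -111.436000
5. -17.175899, 176.277948

Point 1:
  Lat: 58 + 2.27/60 = 58.0378333
  hemisphere S, so the sign is −
  Lon: 28.423′ = 0.473717°; total 39.4737167
  W ⇒ negate
Point 2:
  Lat: 40′ + 24.59″ = 40.40983′; 60 + 40.40983/60 = 60.6734972
  S ⇒ negate
  λ: 151 + 24/60 + 33.9/3600 = 151.4094167
  E ⇒ keep positive
Point 3:
  φ: 12 + 32.216/60 = 12.5369333
  N → positive
  Longitude: 160 + 6.659/60 = 160.1109833
  W → negative
Point 4:
  Latitude: 51.46′ = 0.857667°; total 0.8576667
  S ⇒ negate
  λ: 111 + 26.16/60 = 111.4360000
  hemisphere W, so the sign is −
Point 5:
  Lat: degrees = first 2 digits = 17, minutes = 10.55392; 17 + 10.55392/60 = 17.1758987
  hemisphere S, so the sign is −
  Longitude: degrees = first 3 digits = 176, minutes = 16.6769; 176 + 16.6769/60 = 176.2779483
  E → positive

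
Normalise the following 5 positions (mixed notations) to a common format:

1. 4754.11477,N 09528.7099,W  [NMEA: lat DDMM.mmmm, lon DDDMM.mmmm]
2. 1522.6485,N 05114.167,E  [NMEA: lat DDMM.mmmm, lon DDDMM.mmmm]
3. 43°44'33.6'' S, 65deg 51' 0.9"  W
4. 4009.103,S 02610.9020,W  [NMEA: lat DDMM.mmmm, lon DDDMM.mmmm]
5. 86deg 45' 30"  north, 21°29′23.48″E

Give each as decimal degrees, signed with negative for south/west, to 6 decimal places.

Point 1:
  Latitude: split at 2 digits → 47° and 54.11477′; 47 + 54.11477/60 = 47.9019128
  N ⇒ keep positive
  λ: split at 3 digits → 095° and 28.7099′; 95 + 28.7099/60 = 95.4784983
  W → negative
Point 2:
  Lat: degrees = first 2 digits = 15, minutes = 22.6485; 15 + 22.6485/60 = 15.3774750
  N ⇒ keep positive
  Lon: degrees = first 3 digits = 51, minutes = 14.167; 51 + 14.167/60 = 51.2361167
  E ⇒ keep positive
Point 3:
  φ: 43° + 44/60 + 33.6/3600 = 43 + 0.733333 + 0.009333 = 43.7426667
  S → negative
  λ: 51′ + 0.9″ = 51.01500′; 65 + 51.01500/60 = 65.8502500
  W ⇒ negate
Point 4:
  Latitude: split at 2 digits → 40° and 9.103′; 40 + 9.103/60 = 40.1517167
  hemisphere S, so the sign is −
  Lon: split at 3 digits → 026° and 10.902′; 26 + 10.902/60 = 26.1817000
  hemisphere W, so the sign is −
Point 5:
  φ: 86 + 45/60 + 30/3600 = 86.7583333
  N → positive
  Longitude: 29′ + 23.48″ = 29.39133′; 21 + 29.39133/60 = 21.4898556
  E ⇒ keep positive

1. 47.901913, -95.478498
2. 15.377475, 51.236117
3. -43.742667, -65.850250
4. -40.151717, -26.181700
5. 86.758333, 21.489856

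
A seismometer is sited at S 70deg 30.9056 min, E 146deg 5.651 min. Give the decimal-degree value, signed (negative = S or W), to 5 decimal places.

φ: 70 + 30.9056/60 = 70.515093
S ⇒ negate
Lon: 146 + 5.651/60 = 146.094183
E ⇒ keep positive

-70.51509, 146.09418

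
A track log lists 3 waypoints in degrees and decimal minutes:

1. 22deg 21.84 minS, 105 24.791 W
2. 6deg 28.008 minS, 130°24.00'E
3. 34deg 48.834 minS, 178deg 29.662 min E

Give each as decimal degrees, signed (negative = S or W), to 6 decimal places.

1. -22.364000, -105.413183
2. -6.466800, 130.400000
3. -34.813900, 178.494367

Point 1:
  φ: 22 + 21.84/60 = 22.3640000
  S → negative
  Longitude: 24.791′ = 0.413183°; total 105.4131833
  hemisphere W, so the sign is −
Point 2:
  Latitude: 28.008′ = 0.466800°; total 6.4668000
  S ⇒ negate
  Lon: 130 + 24/60 = 130.4000000
  E → positive
Point 3:
  Latitude: 48.834′ = 0.813900°; total 34.8139000
  hemisphere S, so the sign is −
  Lon: 29.662′ = 0.494367°; total 178.4943667
  E ⇒ keep positive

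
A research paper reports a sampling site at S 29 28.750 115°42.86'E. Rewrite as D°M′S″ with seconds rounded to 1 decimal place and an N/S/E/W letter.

29°28′45.0″ S, 115°42′51.6″ E

Latitude: fractional minutes 0.75000 × 60 = 45.000″
Lon: fractional minutes 0.86000 × 60 = 51.600″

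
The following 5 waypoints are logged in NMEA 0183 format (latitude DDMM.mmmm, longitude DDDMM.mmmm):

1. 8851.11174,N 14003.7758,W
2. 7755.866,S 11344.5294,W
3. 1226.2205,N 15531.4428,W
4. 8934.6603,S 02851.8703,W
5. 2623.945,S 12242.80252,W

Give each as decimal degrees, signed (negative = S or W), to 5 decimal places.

1. 88.85186, -140.06293
2. -77.93110, -113.74216
3. 12.43701, -155.52405
4. -89.57767, -28.86451
5. -26.39908, -122.71338

Point 1:
  Latitude: degrees = first 2 digits = 88, minutes = 51.11174; 88 + 51.11174/60 = 88.851862
  N → positive
  Lon: split at 3 digits → 140° and 3.7758′; 140 + 3.7758/60 = 140.062930
  W → negative
Point 2:
  φ: degrees = first 2 digits = 77, minutes = 55.866; 77 + 55.866/60 = 77.931100
  S ⇒ negate
  Longitude: degrees = first 3 digits = 113, minutes = 44.5294; 113 + 44.5294/60 = 113.742157
  hemisphere W, so the sign is −
Point 3:
  Latitude: split at 2 digits → 12° and 26.2205′; 12 + 26.2205/60 = 12.437008
  N → positive
  Longitude: degrees = first 3 digits = 155, minutes = 31.4428; 155 + 31.4428/60 = 155.524047
  W ⇒ negate
Point 4:
  Lat: split at 2 digits → 89° and 34.6603′; 89 + 34.6603/60 = 89.577672
  S ⇒ negate
  λ: degrees = first 3 digits = 28, minutes = 51.8703; 28 + 51.8703/60 = 28.864505
  W ⇒ negate
Point 5:
  φ: split at 2 digits → 26° and 23.945′; 26 + 23.945/60 = 26.399083
  S → negative
  Longitude: degrees = first 3 digits = 122, minutes = 42.80252; 122 + 42.80252/60 = 122.713375
  W ⇒ negate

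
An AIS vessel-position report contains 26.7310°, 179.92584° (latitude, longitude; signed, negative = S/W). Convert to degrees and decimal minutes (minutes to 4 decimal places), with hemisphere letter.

26° 43.8600′ N, 179° 55.5504′ E

Latitude: fractional part 0.731000 → 43.860000 minutes
Longitude: minutes = (179.925840 − 179) × 60 = 55.550400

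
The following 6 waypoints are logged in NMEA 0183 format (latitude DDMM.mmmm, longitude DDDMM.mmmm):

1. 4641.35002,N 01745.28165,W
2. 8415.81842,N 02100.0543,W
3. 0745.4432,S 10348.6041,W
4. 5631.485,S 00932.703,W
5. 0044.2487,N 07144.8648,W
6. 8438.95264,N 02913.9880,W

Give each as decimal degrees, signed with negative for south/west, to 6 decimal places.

1. 46.689167, -17.754694
2. 84.263640, -21.000905
3. -7.757387, -103.810068
4. -56.524750, -9.545050
5. 0.737478, -71.747747
6. 84.649211, -29.233133

Point 1:
  Lat: split at 2 digits → 46° and 41.35002′; 46 + 41.35002/60 = 46.6891670
  N → positive
  Lon: split at 3 digits → 017° and 45.28165′; 17 + 45.28165/60 = 17.7546942
  W → negative
Point 2:
  Latitude: split at 2 digits → 84° and 15.81842′; 84 + 15.81842/60 = 84.2636403
  N ⇒ keep positive
  Lon: degrees = first 3 digits = 21, minutes = 0.0543; 21 + 0.0543/60 = 21.0009050
  W ⇒ negate
Point 3:
  Latitude: split at 2 digits → 07° and 45.4432′; 7 + 45.4432/60 = 7.7573867
  hemisphere S, so the sign is −
  Lon: split at 3 digits → 103° and 48.6041′; 103 + 48.6041/60 = 103.8100683
  hemisphere W, so the sign is −
Point 4:
  φ: degrees = first 2 digits = 56, minutes = 31.485; 56 + 31.485/60 = 56.5247500
  S ⇒ negate
  Lon: degrees = first 3 digits = 9, minutes = 32.703; 9 + 32.703/60 = 9.5450500
  hemisphere W, so the sign is −
Point 5:
  φ: split at 2 digits → 00° and 44.2487′; 0 + 44.2487/60 = 0.7374783
  N ⇒ keep positive
  Longitude: split at 3 digits → 071° and 44.8648′; 71 + 44.8648/60 = 71.7477467
  hemisphere W, so the sign is −
Point 6:
  Latitude: split at 2 digits → 84° and 38.95264′; 84 + 38.95264/60 = 84.6492107
  N ⇒ keep positive
  Longitude: degrees = first 3 digits = 29, minutes = 13.988; 29 + 13.988/60 = 29.2331333
  W ⇒ negate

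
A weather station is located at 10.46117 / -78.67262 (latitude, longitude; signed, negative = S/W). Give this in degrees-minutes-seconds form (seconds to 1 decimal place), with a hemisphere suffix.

φ: whole degrees 10; 27.67020′ → 27′ and 40.212″
Longitude is negative → W; |value| = 78.672620
Longitude: 0.672620° → 40.35720′; 0.35720 × 60 = 21.432″

10°27′40.2″ N, 78°40′21.4″ W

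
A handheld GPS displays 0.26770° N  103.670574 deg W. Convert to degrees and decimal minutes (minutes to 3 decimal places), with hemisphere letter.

0° 16.062′ N, 103° 40.234′ W

φ: 0° + 0.267700 × 60 = 0° 16.06200′
Longitude: fractional part 0.670574 → 40.23444 minutes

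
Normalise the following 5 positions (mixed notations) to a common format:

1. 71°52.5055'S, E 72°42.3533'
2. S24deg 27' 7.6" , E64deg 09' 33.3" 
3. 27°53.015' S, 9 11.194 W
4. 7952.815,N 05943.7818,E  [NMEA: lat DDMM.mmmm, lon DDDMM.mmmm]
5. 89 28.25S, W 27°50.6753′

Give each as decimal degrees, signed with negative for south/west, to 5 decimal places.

1. -71.87509, 72.70589
2. -24.45211, 64.15925
3. -27.88358, -9.18657
4. 79.88025, 59.72970
5. -89.47083, -27.84459

Point 1:
  Latitude: 71 + 52.5055/60 = 71.875092
  S ⇒ negate
  Longitude: 72 + 42.3533/60 = 72.705888
  E ⇒ keep positive
Point 2:
  Latitude: 27′ + 7.6″ = 27.12667′; 24 + 27.12667/60 = 24.452111
  hemisphere S, so the sign is −
  Longitude: 64° + 9/60 + 33.3/3600 = 64 + 0.150000 + 0.009250 = 64.159250
  E → positive
Point 3:
  φ: 27 + 53.015/60 = 27.883583
  S ⇒ negate
  Lon: 11.194′ = 0.186567°; total 9.186567
  W ⇒ negate
Point 4:
  φ: degrees = first 2 digits = 79, minutes = 52.815; 79 + 52.815/60 = 79.880250
  N ⇒ keep positive
  λ: split at 3 digits → 059° and 43.7818′; 59 + 43.7818/60 = 59.729697
  E ⇒ keep positive
Point 5:
  φ: 89 + 28.25/60 = 89.470833
  hemisphere S, so the sign is −
  λ: 50.6753′ = 0.844588°; total 27.844588
  hemisphere W, so the sign is −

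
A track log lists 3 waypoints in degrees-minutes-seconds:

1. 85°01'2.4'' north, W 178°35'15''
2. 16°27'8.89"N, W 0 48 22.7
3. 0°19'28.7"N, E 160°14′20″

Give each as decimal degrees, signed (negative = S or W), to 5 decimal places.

1. 85.01733, -178.58750
2. 16.45247, -0.80631
3. 0.32464, 160.23889

Point 1:
  Lat: 1′ + 2.4″ = 1.04000′; 85 + 1.04000/60 = 85.017333
  N → positive
  Longitude: 35′ + 15″ = 35.25000′; 178 + 35.25000/60 = 178.587500
  W ⇒ negate
Point 2:
  φ: 16 + 27/60 + 8.89/3600 = 16.452469
  N ⇒ keep positive
  λ: 0° + 48/60 + 22.7/3600 = 0 + 0.800000 + 0.006306 = 0.806306
  W → negative
Point 3:
  Lat: 19′ + 28.7″ = 19.47833′; 0 + 19.47833/60 = 0.324639
  N → positive
  Lon: 14′ + 20″ = 14.33333′; 160 + 14.33333/60 = 160.238889
  E ⇒ keep positive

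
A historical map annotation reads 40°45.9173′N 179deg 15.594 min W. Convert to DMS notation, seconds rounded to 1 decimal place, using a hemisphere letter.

40°45′55.0″ N, 179°15′35.6″ W

Lat: 45.91730′ → 45′ and 0.91730 × 60 = 55.038″
λ: fractional minutes 0.59400 × 60 = 35.640″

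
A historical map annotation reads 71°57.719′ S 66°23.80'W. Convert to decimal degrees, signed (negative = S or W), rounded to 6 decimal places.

-71.961983, -66.396667

Lat: 71 + 57.719/60 = 71.9619833
S → negative
λ: 23.8′ = 0.396667°; total 66.3966667
W ⇒ negate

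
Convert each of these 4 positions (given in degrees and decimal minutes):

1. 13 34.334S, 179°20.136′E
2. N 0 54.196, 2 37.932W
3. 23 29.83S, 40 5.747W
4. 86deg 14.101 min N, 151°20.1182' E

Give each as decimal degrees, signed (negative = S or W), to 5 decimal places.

Point 1:
  φ: 34.334′ = 0.572233°; total 13.572233
  S ⇒ negate
  Lon: 179 + 20.136/60 = 179.335600
  E → positive
Point 2:
  Lat: 0 + 54.196/60 = 0.903267
  N ⇒ keep positive
  λ: 2 + 37.932/60 = 2.632200
  W → negative
Point 3:
  Lat: 29.83′ = 0.497167°; total 23.497167
  S → negative
  λ: 5.747′ = 0.095783°; total 40.095783
  hemisphere W, so the sign is −
Point 4:
  Lat: 86 + 14.101/60 = 86.235017
  N ⇒ keep positive
  λ: 20.1182′ = 0.335303°; total 151.335303
  E ⇒ keep positive

1. -13.57223, 179.33560
2. 0.90327, -2.63220
3. -23.49717, -40.09578
4. 86.23502, 151.33530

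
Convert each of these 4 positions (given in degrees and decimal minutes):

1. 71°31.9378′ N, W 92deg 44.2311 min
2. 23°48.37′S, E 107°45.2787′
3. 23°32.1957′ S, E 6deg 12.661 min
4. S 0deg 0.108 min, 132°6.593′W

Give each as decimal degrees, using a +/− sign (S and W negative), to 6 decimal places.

Point 1:
  φ: 31.9378′ = 0.532297°; total 71.5322967
  N → positive
  Lon: 44.2311′ = 0.737185°; total 92.7371850
  W ⇒ negate
Point 2:
  Latitude: 48.37′ = 0.806167°; total 23.8061667
  hemisphere S, so the sign is −
  Lon: 107 + 45.2787/60 = 107.7546450
  E ⇒ keep positive
Point 3:
  Latitude: 23 + 32.1957/60 = 23.5365950
  S ⇒ negate
  Lon: 6 + 12.661/60 = 6.2110167
  E → positive
Point 4:
  Lat: 0 + 0.108/60 = 0.0018000
  S ⇒ negate
  λ: 6.593′ = 0.109883°; total 132.1098833
  W → negative

1. 71.532297, -92.737185
2. -23.806167, 107.754645
3. -23.536595, 6.211017
4. -0.001800, -132.109883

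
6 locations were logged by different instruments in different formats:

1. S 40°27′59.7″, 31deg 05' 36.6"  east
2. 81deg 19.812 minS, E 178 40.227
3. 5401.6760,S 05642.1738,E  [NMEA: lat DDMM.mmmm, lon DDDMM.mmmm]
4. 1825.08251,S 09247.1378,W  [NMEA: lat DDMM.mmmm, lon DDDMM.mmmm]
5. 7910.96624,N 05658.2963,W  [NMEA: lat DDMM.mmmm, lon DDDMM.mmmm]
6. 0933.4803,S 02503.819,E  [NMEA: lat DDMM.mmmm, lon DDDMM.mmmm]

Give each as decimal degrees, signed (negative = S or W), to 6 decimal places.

1. -40.466583, 31.093500
2. -81.330200, 178.670450
3. -54.027933, 56.702897
4. -18.418042, -92.785630
5. 79.182771, -56.971605
6. -9.558005, 25.063650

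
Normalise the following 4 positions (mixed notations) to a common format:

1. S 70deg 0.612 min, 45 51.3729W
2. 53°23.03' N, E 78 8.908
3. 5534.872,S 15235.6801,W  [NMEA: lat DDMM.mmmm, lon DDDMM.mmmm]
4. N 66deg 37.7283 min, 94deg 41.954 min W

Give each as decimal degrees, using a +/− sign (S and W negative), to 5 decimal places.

1. -70.01020, -45.85622
2. 53.38383, 78.14847
3. -55.58120, -152.59467
4. 66.62881, -94.69923

Point 1:
  Lat: 70 + 0.612/60 = 70.010200
  hemisphere S, so the sign is −
  λ: 51.3729′ = 0.856215°; total 45.856215
  W → negative
Point 2:
  φ: 53 + 23.03/60 = 53.383833
  N ⇒ keep positive
  λ: 78 + 8.908/60 = 78.148467
  E → positive
Point 3:
  Latitude: degrees = first 2 digits = 55, minutes = 34.872; 55 + 34.872/60 = 55.581200
  hemisphere S, so the sign is −
  λ: degrees = first 3 digits = 152, minutes = 35.6801; 152 + 35.6801/60 = 152.594668
  W ⇒ negate
Point 4:
  Latitude: 37.7283′ = 0.628805°; total 66.628805
  N → positive
  λ: 41.954′ = 0.699233°; total 94.699233
  hemisphere W, so the sign is −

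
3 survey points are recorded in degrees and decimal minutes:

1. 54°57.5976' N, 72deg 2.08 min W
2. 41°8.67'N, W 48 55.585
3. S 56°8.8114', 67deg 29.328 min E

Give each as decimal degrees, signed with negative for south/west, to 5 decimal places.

1. 54.95996, -72.03467
2. 41.14450, -48.92642
3. -56.14686, 67.48880

Point 1:
  Lat: 54 + 57.5976/60 = 54.959960
  N → positive
  Lon: 72 + 2.08/60 = 72.034667
  W → negative
Point 2:
  Latitude: 41 + 8.67/60 = 41.144500
  N ⇒ keep positive
  Longitude: 48 + 55.585/60 = 48.926417
  W ⇒ negate
Point 3:
  φ: 56 + 8.8114/60 = 56.146857
  S → negative
  Longitude: 67 + 29.328/60 = 67.488800
  E ⇒ keep positive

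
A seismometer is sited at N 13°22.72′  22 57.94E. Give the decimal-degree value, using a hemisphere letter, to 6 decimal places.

13.378667° N, 22.965667° E

Latitude: 13 + 22.72/60 = 13.3786667
Longitude: 22 + 57.94/60 = 22.9656667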